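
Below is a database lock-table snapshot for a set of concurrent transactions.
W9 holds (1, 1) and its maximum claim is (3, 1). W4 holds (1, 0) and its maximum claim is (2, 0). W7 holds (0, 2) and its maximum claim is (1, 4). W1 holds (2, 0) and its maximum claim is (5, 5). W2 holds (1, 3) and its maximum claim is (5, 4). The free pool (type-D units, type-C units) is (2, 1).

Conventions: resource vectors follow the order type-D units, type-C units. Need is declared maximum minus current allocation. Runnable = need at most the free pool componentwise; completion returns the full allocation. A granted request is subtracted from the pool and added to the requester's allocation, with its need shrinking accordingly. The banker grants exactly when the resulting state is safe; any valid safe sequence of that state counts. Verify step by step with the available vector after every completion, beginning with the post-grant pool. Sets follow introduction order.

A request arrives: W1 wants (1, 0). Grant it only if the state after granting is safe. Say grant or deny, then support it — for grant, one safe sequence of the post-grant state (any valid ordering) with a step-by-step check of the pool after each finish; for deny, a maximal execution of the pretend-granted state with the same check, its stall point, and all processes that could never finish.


DENY — the pretend-granted state is unsafe.
Key observation: after W4, W9, W7 the pool peaks at (3, 4), and each blocked process is short somewhere: W1 on type-C units; W2 on type-D units.
On the post-grant state, W4, W9, W7 is a maximal run — nothing extends it. Step-by-step check:
  pool = (1, 1)
  W4 needs (1, 0) <= (1, 1) -> finishes; pool += (1, 0) = (2, 1)
  W9 needs (2, 0) <= (2, 1) -> finishes; pool += (1, 1) = (3, 2)
  W7 needs (1, 2) <= (3, 2) -> finishes; pool += (0, 2) = (3, 4)
  blocked: W1 wants (2, 5), pool (3, 4) — not enough type-C units
  blocked: W2 wants (4, 1), pool (3, 4) — not enough type-D units
Post-grant, the permanently blocked set is W1 and W2.


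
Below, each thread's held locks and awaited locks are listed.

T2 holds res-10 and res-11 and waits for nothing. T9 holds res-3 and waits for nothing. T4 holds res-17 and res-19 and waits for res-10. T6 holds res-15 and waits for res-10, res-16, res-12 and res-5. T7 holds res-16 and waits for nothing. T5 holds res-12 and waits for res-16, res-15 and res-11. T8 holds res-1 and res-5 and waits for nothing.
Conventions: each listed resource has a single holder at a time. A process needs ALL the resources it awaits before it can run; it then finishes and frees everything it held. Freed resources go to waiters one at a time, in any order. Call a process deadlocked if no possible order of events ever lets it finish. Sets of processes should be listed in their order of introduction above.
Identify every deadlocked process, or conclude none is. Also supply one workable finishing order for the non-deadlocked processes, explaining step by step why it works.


The deadlocked set is T6 and T5.
Key observation: the cycle T6 -> T5 -> T6 can never break — each member waits on the next; no other process is dragged down with it.
One completion order for the rest: T9, T2, T7, T8, T4.
Walking it through:
  T9 waits on nothing -> runs at once and releases res-3
  T2 waits on nothing -> runs at once and releases res-10 and res-11
  T7 waits on nothing -> runs at once and releases res-16
  T8 waits on nothing -> runs at once and releases res-1 and res-5
  T4: everything it awaited (res-10) is free; runs, freeing res-17 and res-19


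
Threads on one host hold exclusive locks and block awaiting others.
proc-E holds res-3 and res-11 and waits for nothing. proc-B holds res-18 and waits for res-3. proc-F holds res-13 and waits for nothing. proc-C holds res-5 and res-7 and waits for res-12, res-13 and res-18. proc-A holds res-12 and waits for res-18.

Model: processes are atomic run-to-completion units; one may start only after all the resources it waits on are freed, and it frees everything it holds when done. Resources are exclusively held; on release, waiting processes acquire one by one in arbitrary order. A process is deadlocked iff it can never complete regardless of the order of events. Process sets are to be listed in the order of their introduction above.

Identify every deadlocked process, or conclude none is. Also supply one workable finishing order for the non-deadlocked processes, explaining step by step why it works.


Nothing here is deadlocked.
Key observation: there is no circular wait here — follow any chain and it reaches a process that is free to run now.
One completion order for the rest: proc-E, proc-B, proc-A, proc-F, proc-C.
Check, step by step:
  proc-E waits on nothing -> runs at once and releases res-3 and res-11
  run proc-B (all its waits — res-3 — are resolved); releases res-18
  run proc-A (all its waits — res-18 — are resolved); releases res-12
  proc-F waits on nothing -> runs at once and releases res-13
  run proc-C (all its waits — res-12, res-13 and res-18 — are resolved); releases res-5 and res-7


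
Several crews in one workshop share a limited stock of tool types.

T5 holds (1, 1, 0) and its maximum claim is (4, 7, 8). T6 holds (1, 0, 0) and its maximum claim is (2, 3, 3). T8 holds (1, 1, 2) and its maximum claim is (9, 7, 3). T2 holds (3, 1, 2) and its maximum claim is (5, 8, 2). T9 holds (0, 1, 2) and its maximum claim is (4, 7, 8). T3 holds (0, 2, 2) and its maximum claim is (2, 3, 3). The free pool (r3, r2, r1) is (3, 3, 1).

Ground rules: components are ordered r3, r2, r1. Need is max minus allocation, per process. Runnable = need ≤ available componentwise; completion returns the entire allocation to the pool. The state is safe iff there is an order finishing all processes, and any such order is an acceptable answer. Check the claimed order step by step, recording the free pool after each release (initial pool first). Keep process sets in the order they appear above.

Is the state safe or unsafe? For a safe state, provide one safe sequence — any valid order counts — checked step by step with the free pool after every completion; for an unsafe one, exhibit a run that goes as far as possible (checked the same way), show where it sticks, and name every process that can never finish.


UNSAFE — no complete ordering exists.
Key observation: no order helps: past T3, T6, the free pool tops out at (4, 5, 3), below what each blocked process needs in r2.
Going as far as possible: T3, T6; after that, nothing fits. Verifying each step:
  pool = (3, 3, 1)
  run T3 (needs (2, 1, 1), free (3, 3, 1)); after release of (0, 2, 2) the pool is (3, 5, 3)
  run T6 (needs (1, 3, 3), free (3, 5, 3)); after release of (1, 0, 0) the pool is (4, 5, 3)
  T5 cannot run: need (3, 6, 8) vs free (4, 5, 3) (insufficient r2 and r1)
  T8 cannot run: need (8, 6, 1) vs free (4, 5, 3) (insufficient r3 and r2)
  T2 cannot run: need (2, 7, 0) vs free (4, 5, 3) (insufficient r2)
  T9 cannot run: need (4, 6, 6) vs free (4, 5, 3) (insufficient r2 and r1)
Never able to finish: T5, T8, T2 and T9.


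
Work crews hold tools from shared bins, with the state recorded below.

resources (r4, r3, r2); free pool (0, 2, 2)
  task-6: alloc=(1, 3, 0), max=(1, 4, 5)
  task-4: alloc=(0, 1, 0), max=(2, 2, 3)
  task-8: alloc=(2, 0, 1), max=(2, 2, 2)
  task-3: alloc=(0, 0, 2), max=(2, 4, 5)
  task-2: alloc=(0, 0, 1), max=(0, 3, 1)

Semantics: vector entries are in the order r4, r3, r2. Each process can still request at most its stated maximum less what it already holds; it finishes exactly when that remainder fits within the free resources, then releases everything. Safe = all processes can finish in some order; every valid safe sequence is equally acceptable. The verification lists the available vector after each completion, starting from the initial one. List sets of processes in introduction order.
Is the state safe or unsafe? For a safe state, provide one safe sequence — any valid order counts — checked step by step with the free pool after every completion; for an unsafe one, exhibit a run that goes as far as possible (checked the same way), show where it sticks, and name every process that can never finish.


The state is UNSAFE.
Key observation: after task-8, task-4, task-2 the pool peaks at (2, 3, 4), and each blocked process is short somewhere: task-6 on r2; task-3 on r3.
The run task-8, task-4, task-2 cannot be extended any further. Verifying each step:
  pool = (0, 2, 2)
  task-8 needs (0, 2, 1) <= (0, 2, 2) -> finishes; pool += (2, 0, 1) = (2, 2, 3)
  task-4 needs (2, 1, 3) <= (2, 2, 3) -> finishes; pool += (0, 1, 0) = (2, 3, 3)
  task-2 needs (0, 3, 0) <= (2, 3, 3) -> finishes; pool += (0, 0, 1) = (2, 3, 4)
  task-6 still needs (0, 1, 5) but only (2, 3, 4) is free — short on r2
  task-3 still needs (2, 4, 3) but only (2, 3, 4) is free — short on r3
Permanently blocked: task-6 and task-3.


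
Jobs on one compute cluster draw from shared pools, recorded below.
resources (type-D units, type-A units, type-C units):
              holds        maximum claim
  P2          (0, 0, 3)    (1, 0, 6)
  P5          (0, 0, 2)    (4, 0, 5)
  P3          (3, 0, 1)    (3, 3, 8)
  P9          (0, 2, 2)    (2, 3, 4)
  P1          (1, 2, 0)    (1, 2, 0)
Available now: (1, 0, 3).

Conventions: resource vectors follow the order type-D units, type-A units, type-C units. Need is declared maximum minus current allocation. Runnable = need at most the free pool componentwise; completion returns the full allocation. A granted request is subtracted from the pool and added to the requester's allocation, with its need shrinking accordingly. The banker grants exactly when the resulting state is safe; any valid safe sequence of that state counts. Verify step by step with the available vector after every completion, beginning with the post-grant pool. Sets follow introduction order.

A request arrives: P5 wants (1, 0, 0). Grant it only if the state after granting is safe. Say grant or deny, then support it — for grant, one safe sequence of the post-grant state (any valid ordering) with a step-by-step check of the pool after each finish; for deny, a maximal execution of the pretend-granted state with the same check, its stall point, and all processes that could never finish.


DENY: after the grant no complete ordering would exist.
Key observation: after P1, P2 the pool peaks at (1, 2, 6), and each blocked process is short somewhere: P5 on type-D units; P3 on type-A units, type-C units; P9 on type-D units.
Pretend the grant happened; the run P1, P2 goes as far as possible. Verifying each step:
  pool = (0, 0, 3)
  P1 needs (0, 0, 0) <= (0, 0, 3) -> finishes; pool += (1, 2, 0) = (1, 2, 3)
  P2 needs (1, 0, 3) <= (1, 2, 3) -> finishes; pool += (0, 0, 3) = (1, 2, 6)
  P5 still needs (3, 0, 3) but only (1, 2, 6) is free — short on type-D units
  P3 still needs (0, 3, 7) but only (1, 2, 6) is free — short on type-A units and type-C units
  P9 still needs (2, 1, 2) but only (1, 2, 6) is free — short on type-D units
Processes that could never finish after the grant: P5, P3 and P9.


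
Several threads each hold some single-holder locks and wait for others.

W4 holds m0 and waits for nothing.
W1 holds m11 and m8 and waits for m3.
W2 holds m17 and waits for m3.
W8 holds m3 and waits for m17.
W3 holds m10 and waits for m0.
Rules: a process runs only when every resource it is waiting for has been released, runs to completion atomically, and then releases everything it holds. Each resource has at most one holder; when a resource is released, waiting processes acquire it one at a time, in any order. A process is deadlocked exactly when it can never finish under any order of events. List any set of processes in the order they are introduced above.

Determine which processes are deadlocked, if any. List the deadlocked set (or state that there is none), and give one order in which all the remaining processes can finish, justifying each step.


The deadlocked set is W1, W2 and W8.
Key observation: the knot is the closed ring of waits W8 -> W2 -> W8; W1 waits into the deadlock from upstream.
The rest can finish in the order W4, W3.
Step-by-step check:
  W4: no waits; runs immediately, freeing m0
  W3 waits on m0 — all released -> runs and releases m10


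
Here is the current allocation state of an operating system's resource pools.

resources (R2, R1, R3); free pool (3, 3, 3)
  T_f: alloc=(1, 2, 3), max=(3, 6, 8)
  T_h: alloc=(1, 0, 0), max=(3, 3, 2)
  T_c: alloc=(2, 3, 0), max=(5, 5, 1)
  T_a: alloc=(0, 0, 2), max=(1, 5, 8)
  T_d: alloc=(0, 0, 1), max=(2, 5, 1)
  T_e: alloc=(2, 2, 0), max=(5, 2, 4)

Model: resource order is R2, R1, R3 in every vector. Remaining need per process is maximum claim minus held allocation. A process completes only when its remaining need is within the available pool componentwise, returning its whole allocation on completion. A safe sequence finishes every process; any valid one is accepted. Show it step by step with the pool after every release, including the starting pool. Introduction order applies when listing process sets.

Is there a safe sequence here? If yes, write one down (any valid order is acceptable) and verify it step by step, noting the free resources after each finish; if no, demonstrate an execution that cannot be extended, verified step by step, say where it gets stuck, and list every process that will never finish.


UNSAFE.
Key observation: R3 is the bottleneck — with T_c, T_d, T_e, T_h done the pool holds (8, 8, 4), short of every remaining need.
A maximal execution: T_c, T_d, T_e, T_h — then nothing else fits. Step-by-step check:
  pool = (3, 3, 3)
  T_c needs (3, 2, 1) <= (3, 3, 3) -> finishes; pool += (2, 3, 0) = (5, 6, 3)
  T_d needs (2, 5, 0) <= (5, 6, 3) -> finishes; pool += (0, 0, 1) = (5, 6, 4)
  T_e needs (3, 0, 4) <= (5, 6, 4) -> finishes; pool += (2, 2, 0) = (7, 8, 4)
  T_h needs (2, 3, 2) <= (7, 8, 4) -> finishes; pool += (1, 0, 0) = (8, 8, 4)
  blocked: T_f wants (2, 4, 5), pool (8, 8, 4) — not enough R3
  blocked: T_a wants (1, 5, 6), pool (8, 8, 4) — not enough R3
Processes that can never finish: T_f and T_a.


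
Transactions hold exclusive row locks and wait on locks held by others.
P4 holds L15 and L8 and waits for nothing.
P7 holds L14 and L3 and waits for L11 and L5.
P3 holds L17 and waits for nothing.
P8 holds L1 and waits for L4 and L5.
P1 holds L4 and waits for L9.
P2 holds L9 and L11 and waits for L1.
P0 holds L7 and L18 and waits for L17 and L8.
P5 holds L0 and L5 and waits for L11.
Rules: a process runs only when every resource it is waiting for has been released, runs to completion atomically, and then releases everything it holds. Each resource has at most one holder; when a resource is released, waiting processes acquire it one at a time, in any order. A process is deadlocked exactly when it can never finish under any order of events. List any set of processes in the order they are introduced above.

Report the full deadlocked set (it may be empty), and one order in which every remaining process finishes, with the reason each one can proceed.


The deadlocked set is P7, P8, P1, P2 and P5.
Key observation: the waits loop around P2 -> P8 -> P1 -> P2 with no way out; P5 is caught in further circular waits and P7 waits into the deadlock from upstream.
The rest can finish in the order P4, P3, P0.
Walking it through:
  P4: no waits; runs immediately, freeing L15 and L8
  P3: no waits; runs immediately, freeing L17
  P0: everything it awaited (L17 and L8) is free; runs, freeing L7 and L18


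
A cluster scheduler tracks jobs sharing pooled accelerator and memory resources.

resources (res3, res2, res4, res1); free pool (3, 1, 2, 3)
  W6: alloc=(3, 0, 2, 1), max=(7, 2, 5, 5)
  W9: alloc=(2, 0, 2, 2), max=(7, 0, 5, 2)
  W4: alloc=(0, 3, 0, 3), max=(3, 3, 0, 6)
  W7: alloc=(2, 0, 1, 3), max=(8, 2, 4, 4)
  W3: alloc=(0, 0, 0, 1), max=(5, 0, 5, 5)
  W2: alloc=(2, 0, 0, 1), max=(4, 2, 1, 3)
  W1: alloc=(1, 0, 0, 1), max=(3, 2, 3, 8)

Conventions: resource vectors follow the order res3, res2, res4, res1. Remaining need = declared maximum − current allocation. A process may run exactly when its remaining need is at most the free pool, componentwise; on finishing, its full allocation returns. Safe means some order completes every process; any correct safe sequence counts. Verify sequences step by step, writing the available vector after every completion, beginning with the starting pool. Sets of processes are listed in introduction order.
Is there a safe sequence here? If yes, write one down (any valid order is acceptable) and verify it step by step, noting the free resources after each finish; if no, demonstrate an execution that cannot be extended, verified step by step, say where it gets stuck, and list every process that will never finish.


UNSAFE.
Key observation: W4, W2 can finish, but then (5, 4, 2, 7) is all there is, and the blocked group's res4 demands exceed it.
The run W4, W2 cannot be extended any further. Walking it through:
  pool = (3, 1, 2, 3)
  W4: need (3, 0, 0, 3) fits (3, 1, 2, 3); releases (0, 3, 0, 3), pool now (3, 4, 2, 6)
  W2: need (2, 2, 1, 2) fits (3, 4, 2, 6); releases (2, 0, 0, 1), pool now (5, 4, 2, 7)
  W6 cannot run: need (4, 2, 3, 4) vs free (5, 4, 2, 7) (insufficient res4)
  W9 cannot run: need (5, 0, 3, 0) vs free (5, 4, 2, 7) (insufficient res4)
  W7 cannot run: need (6, 2, 3, 1) vs free (5, 4, 2, 7) (insufficient res3 and res4)
  W3 cannot run: need (5, 0, 5, 4) vs free (5, 4, 2, 7) (insufficient res4)
  W1 cannot run: need (2, 2, 3, 7) vs free (5, 4, 2, 7) (insufficient res4)
Never able to finish: W6, W9, W7, W3 and W1.


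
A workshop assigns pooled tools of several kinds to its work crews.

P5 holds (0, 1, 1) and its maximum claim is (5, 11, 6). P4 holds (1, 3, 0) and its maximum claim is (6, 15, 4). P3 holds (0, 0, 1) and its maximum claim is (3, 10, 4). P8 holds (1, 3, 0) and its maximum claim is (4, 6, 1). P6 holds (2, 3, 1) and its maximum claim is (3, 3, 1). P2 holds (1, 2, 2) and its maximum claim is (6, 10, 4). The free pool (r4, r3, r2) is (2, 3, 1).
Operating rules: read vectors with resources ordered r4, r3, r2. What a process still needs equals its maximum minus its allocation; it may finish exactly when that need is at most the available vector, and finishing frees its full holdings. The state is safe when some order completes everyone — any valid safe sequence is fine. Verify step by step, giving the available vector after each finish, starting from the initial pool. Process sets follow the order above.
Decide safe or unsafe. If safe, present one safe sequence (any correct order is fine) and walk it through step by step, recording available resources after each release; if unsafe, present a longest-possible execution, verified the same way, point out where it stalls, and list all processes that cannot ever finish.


SAFE, for example via the order P6, P8, P2, P3, P5, P4.
Key observation: P2 is the earliest step where a requested resource binds exactly: need (5, 8, 2), pool (5, 9, 2) at its turn.
Check, step by step:
  pool = (2, 3, 1)
  run P6 (needs (1, 0, 0), free (2, 3, 1)); after release of (2, 3, 1) the pool is (4, 6, 2)
  run P8 (needs (3, 3, 1), free (4, 6, 2)); after release of (1, 3, 0) the pool is (5, 9, 2)
  run P2 (needs (5, 8, 2), free (5, 9, 2)); after release of (1, 2, 2) the pool is (6, 11, 4)
  run P3 (needs (3, 10, 3), free (6, 11, 4)); after release of (0, 0, 1) the pool is (6, 11, 5)
  run P5 (needs (5, 10, 5), free (6, 11, 5)); after release of (0, 1, 1) the pool is (6, 12, 6)
  run P4 (needs (5, 12, 4), free (6, 12, 6)); after release of (1, 3, 0) the pool is (7, 15, 6)


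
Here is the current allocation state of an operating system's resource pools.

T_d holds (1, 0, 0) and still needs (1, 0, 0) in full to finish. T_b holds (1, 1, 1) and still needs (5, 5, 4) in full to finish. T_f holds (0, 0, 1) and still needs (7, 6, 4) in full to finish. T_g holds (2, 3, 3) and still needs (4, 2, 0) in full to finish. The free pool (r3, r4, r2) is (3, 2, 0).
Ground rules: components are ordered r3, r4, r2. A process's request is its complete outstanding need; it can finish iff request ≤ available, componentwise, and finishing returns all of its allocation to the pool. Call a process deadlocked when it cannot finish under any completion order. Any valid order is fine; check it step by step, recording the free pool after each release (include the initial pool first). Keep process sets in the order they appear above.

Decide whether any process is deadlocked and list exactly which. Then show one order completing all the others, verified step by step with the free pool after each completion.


Deadlocked set: T_b and T_f.
Key observation: once T_d, T_g finish, the pool peaks at (6, 5, 3) — and every remaining process still needs more r2 than that.
The rest can finish in the order T_d, T_g. Walking it through:
  pool = (3, 2, 0)
  T_d needs (1, 0, 0) <= (3, 2, 0) -> finishes; pool += (1, 0, 0) = (4, 2, 0)
  T_g needs (4, 2, 0) <= (4, 2, 0) -> finishes; pool += (2, 3, 3) = (6, 5, 3)
The blocked processes can never fit:
  blocked: T_b wants (5, 5, 4), pool (6, 5, 3) — not enough r2
  blocked: T_f wants (7, 6, 4), pool (6, 5, 3) — not enough r3, r4 and r2


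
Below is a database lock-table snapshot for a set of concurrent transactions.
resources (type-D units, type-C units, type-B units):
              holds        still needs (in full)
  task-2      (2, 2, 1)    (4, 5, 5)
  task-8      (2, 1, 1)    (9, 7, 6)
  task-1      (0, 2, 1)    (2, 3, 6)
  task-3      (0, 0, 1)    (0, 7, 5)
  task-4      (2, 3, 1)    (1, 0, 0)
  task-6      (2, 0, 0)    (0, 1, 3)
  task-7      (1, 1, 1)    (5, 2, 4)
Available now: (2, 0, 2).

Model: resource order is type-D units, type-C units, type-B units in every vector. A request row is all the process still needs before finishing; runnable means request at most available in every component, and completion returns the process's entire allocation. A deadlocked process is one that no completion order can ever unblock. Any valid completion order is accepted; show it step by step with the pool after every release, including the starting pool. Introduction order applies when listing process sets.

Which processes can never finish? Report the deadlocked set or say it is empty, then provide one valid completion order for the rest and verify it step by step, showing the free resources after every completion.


Deadlocked: task-2, task-8, task-1, task-3 and task-7.
Key observation: type-B units is the bottleneck — with task-4, task-6 done the pool holds (6, 3, 3), short of every remaining need.
The rest can finish in the order task-4, task-6. Check, step by step:
  pool = (2, 0, 2)
  run task-4 (needs (1, 0, 0), free (2, 0, 2)); after release of (2, 3, 1) the pool is (4, 3, 3)
  run task-6 (needs (0, 1, 3), free (4, 3, 3)); after release of (2, 0, 0) the pool is (6, 3, 3)
None of the blocked processes ever fits:
  task-2 cannot run: need (4, 5, 5) vs free (6, 3, 3) (insufficient type-C units and type-B units)
  task-8 cannot run: need (9, 7, 6) vs free (6, 3, 3) (insufficient type-D units, type-C units and type-B units)
  task-1 cannot run: need (2, 3, 6) vs free (6, 3, 3) (insufficient type-B units)
  task-3 cannot run: need (0, 7, 5) vs free (6, 3, 3) (insufficient type-C units and type-B units)
  task-7 cannot run: need (5, 2, 4) vs free (6, 3, 3) (insufficient type-B units)


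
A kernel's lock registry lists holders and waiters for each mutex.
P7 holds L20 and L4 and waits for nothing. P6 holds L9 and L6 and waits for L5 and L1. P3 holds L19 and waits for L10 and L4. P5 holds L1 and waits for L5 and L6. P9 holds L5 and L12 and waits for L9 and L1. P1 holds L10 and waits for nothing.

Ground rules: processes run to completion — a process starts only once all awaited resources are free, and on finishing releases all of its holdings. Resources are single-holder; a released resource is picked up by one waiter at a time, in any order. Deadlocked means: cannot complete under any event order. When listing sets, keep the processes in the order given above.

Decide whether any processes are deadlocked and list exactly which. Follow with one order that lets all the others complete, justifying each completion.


Deadlocked: P6, P5 and P9.
Key observation: the wait chain closes on itself along P6 -> P5 -> P6; P9 is caught in further circular waits.
A valid finishing order for the others: P7, P1, P3.
Verifying each step:
  run P7 (it waits on nothing); releases L20 and L4
  run P1 (it waits on nothing); releases L10
  P3 waits on L10 and L4 — all released -> runs and releases L19


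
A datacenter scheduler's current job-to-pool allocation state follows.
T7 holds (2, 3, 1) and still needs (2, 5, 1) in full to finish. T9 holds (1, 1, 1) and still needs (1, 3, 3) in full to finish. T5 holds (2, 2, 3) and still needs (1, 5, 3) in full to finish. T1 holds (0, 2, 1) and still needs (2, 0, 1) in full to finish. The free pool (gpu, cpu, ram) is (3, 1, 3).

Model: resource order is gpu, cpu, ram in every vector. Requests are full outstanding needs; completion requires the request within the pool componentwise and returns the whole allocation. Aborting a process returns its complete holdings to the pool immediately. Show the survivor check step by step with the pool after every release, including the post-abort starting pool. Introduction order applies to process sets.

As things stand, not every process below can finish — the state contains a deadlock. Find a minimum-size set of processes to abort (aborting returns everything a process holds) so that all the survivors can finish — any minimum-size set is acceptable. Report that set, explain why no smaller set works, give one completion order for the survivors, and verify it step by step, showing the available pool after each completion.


Abort T7.
Key observation: T5 had no path to completion before; after the abort of T7 ((2, 3, 1) returned), step 3 is where it fits.
No smaller set exists: with zero aborts the deadlock remains.
One survivor order: T9, T1, T5. Step-by-step check (post-abort pool first):
  pool = (5, 4, 4)
  T9 needs (1, 3, 3) <= (5, 4, 4) -> finishes; pool += (1, 1, 1) = (6, 5, 5)
  T1 needs (2, 0, 1) <= (6, 5, 5) -> finishes; pool += (0, 2, 1) = (6, 7, 6)
  T5 needs (1, 5, 3) <= (6, 7, 6) -> finishes; pool += (2, 2, 3) = (8, 9, 9)


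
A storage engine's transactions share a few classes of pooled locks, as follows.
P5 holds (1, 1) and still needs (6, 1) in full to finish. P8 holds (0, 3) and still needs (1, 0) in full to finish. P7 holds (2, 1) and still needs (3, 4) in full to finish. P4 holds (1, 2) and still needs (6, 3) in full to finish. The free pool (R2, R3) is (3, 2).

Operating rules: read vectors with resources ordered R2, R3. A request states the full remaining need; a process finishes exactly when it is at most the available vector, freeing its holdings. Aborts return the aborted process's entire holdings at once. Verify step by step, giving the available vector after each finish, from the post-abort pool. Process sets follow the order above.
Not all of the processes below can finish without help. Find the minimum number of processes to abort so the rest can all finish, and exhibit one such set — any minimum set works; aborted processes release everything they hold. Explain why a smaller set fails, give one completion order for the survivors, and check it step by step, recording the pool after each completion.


Minimum abort set: P5.
Key observation: P4 had no path to completion before; after the abort of P5 ((1, 1) returned), step 3 is where it fits.
Why nothing smaller works: aborting no one leaves the state deadlocked as given.
One survivor order: P8, P7, P4. Walking it through (post-abort pool first):
  pool = (4, 3)
  P8 needs (1, 0) <= (4, 3) -> finishes; pool += (0, 3) = (4, 6)
  P7 needs (3, 4) <= (4, 6) -> finishes; pool += (2, 1) = (6, 7)
  P4 needs (6, 3) <= (6, 7) -> finishes; pool += (1, 2) = (7, 9)


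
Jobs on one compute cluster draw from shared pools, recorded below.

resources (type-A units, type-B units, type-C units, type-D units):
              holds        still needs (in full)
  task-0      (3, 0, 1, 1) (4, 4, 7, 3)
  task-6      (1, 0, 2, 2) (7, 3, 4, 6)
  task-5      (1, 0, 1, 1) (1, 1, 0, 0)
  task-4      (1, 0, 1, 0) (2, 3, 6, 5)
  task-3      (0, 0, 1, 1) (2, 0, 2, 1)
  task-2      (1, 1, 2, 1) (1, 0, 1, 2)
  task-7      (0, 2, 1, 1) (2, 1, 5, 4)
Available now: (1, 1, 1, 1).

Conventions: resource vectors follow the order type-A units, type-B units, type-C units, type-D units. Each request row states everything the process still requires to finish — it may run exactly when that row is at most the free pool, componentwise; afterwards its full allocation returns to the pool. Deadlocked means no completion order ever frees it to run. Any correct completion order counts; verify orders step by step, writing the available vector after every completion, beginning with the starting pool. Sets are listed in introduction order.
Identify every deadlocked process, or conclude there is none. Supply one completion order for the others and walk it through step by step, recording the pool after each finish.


No process is deadlocked.
Key observation: there is always a runnable process — task-5 first — so the state unwinds completely.
The rest can finish in the order task-5, task-3, task-2, task-7, task-4, task-0, task-6. Check, step by step:
  pool = (1, 1, 1, 1)
  task-5: need (1, 1, 0, 0) fits (1, 1, 1, 1); releases (1, 0, 1, 1), pool now (2, 1, 2, 2)
  task-3: need (2, 0, 2, 1) fits (2, 1, 2, 2); releases (0, 0, 1, 1), pool now (2, 1, 3, 3)
  task-2: need (1, 0, 1, 2) fits (2, 1, 3, 3); releases (1, 1, 2, 1), pool now (3, 2, 5, 4)
  task-7: need (2, 1, 5, 4) fits (3, 2, 5, 4); releases (0, 2, 1, 1), pool now (3, 4, 6, 5)
  task-4: need (2, 3, 6, 5) fits (3, 4, 6, 5); releases (1, 0, 1, 0), pool now (4, 4, 7, 5)
  task-0: need (4, 4, 7, 3) fits (4, 4, 7, 5); releases (3, 0, 1, 1), pool now (7, 4, 8, 6)
  task-6: need (7, 3, 4, 6) fits (7, 4, 8, 6); releases (1, 0, 2, 2), pool now (8, 4, 10, 8)


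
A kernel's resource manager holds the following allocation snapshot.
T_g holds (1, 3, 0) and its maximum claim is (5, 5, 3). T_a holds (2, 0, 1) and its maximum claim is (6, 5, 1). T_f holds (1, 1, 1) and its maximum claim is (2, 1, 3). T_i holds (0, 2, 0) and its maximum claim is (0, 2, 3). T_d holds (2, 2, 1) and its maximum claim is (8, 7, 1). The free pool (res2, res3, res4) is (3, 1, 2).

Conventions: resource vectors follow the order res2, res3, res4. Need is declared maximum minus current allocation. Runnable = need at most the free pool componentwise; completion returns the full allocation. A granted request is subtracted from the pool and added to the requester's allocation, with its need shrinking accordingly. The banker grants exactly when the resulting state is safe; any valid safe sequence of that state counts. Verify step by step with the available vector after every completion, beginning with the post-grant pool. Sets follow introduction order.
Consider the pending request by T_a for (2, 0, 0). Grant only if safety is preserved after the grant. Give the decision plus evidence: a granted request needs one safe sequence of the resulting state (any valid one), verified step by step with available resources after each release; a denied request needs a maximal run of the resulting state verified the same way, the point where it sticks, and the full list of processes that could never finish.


DENY. Granting would leave the state unsafe.
Key observation: after T_f, T_i the pool peaks at (2, 4, 3), and each blocked process is short somewhere: T_g on res2; T_a on res3; T_d on res2, res3.
On the post-grant state, T_f, T_i is a maximal run — nothing extends it. Walking it through:
  pool = (1, 1, 2)
  T_f: need (1, 0, 2) fits (1, 1, 2); releases (1, 1, 1), pool now (2, 2, 3)
  T_i: need (0, 0, 3) fits (2, 2, 3); releases (0, 2, 0), pool now (2, 4, 3)
  T_g still needs (4, 2, 3) but only (2, 4, 3) is free — short on res2
  T_a still needs (2, 5, 0) but only (2, 4, 3) is free — short on res3
  T_d still needs (6, 5, 0) but only (2, 4, 3) is free — short on res2 and res3
Had the request been granted, T_g, T_a and T_d could never finish.


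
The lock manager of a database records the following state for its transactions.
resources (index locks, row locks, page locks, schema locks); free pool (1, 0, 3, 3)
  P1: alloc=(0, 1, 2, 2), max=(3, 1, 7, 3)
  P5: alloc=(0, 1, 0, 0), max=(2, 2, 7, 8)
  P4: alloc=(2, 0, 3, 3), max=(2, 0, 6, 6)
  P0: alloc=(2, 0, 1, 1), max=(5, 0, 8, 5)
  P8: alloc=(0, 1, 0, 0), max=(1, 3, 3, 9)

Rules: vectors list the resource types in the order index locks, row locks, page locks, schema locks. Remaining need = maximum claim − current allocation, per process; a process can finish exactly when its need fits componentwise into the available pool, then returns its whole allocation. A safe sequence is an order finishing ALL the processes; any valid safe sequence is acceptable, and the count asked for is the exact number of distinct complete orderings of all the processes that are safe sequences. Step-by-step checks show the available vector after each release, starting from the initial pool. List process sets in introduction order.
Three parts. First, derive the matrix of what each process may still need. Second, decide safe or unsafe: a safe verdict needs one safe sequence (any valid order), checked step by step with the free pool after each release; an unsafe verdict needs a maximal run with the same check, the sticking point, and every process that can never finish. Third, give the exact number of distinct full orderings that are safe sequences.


(1) Outstanding need per process (order index locks, row locks, page locks, schema locks):
  P1: (3, 0, 5, 1)
  P5: (2, 1, 7, 8)
  P4: (0, 0, 3, 3)
  P0: (3, 0, 7, 4)
  P8: (1, 2, 3, 9)
(2) The state is SAFE; one workable sequence: P4, P1, P0, P5, P8.
Key observation: P4 marks the first exact bind of the order: its need (0, 0, 3, 3) fits the free (1, 0, 3, 3) with zero slack on a requested resource.
Step-by-step check:
  pool = (1, 0, 3, 3)
  run P4 (needs (0, 0, 3, 3), free (1, 0, 3, 3)); after release of (2, 0, 3, 3) the pool is (3, 0, 6, 6)
  run P1 (needs (3, 0, 5, 1), free (3, 0, 6, 6)); after release of (0, 1, 2, 2) the pool is (3, 1, 8, 8)
  run P0 (needs (3, 0, 7, 4), free (3, 1, 8, 8)); after release of (2, 0, 1, 1) the pool is (5, 1, 9, 9)
  run P5 (needs (2, 1, 7, 8), free (5, 1, 9, 9)); after release of (0, 1, 0, 0) the pool is (5, 2, 9, 9)
  run P8 (needs (1, 2, 3, 9), free (5, 2, 9, 9)); after release of (0, 1, 0, 0) the pool is (5, 3, 9, 9)
(3) The exact count: 2 of the possible complete orderings are safe sequences.


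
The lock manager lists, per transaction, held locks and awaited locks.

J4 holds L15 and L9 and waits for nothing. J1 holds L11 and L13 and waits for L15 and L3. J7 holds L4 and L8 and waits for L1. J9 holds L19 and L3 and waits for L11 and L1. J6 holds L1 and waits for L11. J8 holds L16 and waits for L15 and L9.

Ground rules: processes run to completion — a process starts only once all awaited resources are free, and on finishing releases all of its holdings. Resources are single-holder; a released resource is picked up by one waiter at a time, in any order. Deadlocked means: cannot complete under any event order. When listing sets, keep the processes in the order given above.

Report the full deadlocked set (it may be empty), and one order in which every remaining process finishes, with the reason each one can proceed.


Deadlocked set: J1, J7, J9 and J6.
Key observation: the cycle J1 -> J9 -> J1 can never break — each member waits on the next; J6 is caught in further circular waits and J7 waits into the deadlock from upstream.
One completion order for the rest: J4, J8.
Step-by-step check:
  J4: no waits; runs immediately, freeing L15 and L9
  run J8 (all its waits — L15 and L9 — are resolved); releases L16


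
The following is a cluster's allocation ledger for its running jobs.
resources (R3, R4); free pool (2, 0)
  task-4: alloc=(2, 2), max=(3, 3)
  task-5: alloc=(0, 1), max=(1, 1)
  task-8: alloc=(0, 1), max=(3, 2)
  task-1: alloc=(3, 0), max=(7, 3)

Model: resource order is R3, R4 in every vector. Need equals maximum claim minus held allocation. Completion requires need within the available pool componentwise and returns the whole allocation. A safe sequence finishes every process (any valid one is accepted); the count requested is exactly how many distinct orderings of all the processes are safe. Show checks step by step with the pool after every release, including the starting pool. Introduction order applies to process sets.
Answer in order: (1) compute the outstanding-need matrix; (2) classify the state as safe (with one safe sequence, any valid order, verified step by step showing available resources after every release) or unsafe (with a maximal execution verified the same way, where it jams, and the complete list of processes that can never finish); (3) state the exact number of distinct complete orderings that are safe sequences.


(1) Need matrix, components ordered R3, R4:
  task-4: (1, 1)
  task-5: (1, 0)
  task-8: (3, 1)
  task-1: (4, 3)
(2) The state is SAFE; one workable sequence: task-5, task-4, task-1, task-8.
Key observation: reading the order forward, task-4 is the first process whose need (1, 1) meets the free pool (2, 1) exactly on a resource it requests.
Step-by-step check:
  pool = (2, 0)
  task-5: need (1, 0) fits (2, 0); releases (0, 1), pool now (2, 1)
  task-4: need (1, 1) fits (2, 1); releases (2, 2), pool now (4, 3)
  task-1: need (4, 3) fits (4, 3); releases (3, 0), pool now (7, 3)
  task-8: need (3, 1) fits (7, 3); releases (0, 1), pool now (7, 4)
(3) Precisely 2 of the possible complete orderings are safe sequences.


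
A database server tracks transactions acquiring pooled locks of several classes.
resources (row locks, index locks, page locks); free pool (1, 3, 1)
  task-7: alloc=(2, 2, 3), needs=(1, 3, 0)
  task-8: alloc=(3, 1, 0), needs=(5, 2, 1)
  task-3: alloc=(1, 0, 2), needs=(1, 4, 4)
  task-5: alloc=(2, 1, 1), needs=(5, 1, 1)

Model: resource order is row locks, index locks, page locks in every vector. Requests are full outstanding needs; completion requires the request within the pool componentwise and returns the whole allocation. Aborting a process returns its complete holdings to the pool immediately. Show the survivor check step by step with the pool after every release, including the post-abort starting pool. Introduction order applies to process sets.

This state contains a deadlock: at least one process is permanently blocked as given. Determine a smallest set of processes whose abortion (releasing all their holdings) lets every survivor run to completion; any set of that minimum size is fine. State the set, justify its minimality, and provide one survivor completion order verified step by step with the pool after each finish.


Minimum abort set: task-5.
Key observation: task-8 could never have finished before the abort; with (2, 1, 1) returned by task-5, it fits at step 2.
Minimality: the empty abort set fails — the state is deadlocked as it stands.
Survivors finish in the order: task-7, task-8, task-3. Verifying each step (pool after the aborts first):
  pool = (3, 4, 2)
  run task-7 (needs (1, 3, 0), free (3, 4, 2)); after release of (2, 2, 3) the pool is (5, 6, 5)
  run task-8 (needs (5, 2, 1), free (5, 6, 5)); after release of (3, 1, 0) the pool is (8, 7, 5)
  run task-3 (needs (1, 4, 4), free (8, 7, 5)); after release of (1, 0, 2) the pool is (9, 7, 7)


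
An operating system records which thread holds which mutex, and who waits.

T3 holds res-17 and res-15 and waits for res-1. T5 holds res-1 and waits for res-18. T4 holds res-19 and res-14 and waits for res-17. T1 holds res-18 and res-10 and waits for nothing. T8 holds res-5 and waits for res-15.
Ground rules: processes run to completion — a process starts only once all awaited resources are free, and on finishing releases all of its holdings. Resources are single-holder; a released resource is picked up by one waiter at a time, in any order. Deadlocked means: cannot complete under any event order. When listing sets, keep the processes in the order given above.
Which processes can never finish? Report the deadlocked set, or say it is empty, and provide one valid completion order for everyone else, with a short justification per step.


The deadlocked set is empty.
Key observation: there is no circular wait here — follow any chain and it reaches a process that is free to run now.
The rest can finish in the order T1, T5, T3, T8, T4.
Verifying each step:
  run T1 (it waits on nothing); releases res-18 and res-10
  T5 waits on res-18 — all released -> runs and releases res-1
  T3 waits on res-1 — all released -> runs and releases res-17 and res-15
  T8 waits on res-15 — all released -> runs and releases res-5
  T4 waits on res-17 — all released -> runs and releases res-19 and res-14
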